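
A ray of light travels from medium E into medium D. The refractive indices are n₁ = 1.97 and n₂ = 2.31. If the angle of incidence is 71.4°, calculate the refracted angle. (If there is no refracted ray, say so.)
sin θ₂ = (n₁/n₂)·sin θ₁ = 0.8083 → θ₂ = 53.93°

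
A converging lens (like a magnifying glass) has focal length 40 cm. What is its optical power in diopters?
P = 1/f = 2.5 D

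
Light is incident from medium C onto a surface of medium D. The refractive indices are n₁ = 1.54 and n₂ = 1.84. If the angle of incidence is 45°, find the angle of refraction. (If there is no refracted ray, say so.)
sin θ₂ = (n₁/n₂)·sin θ₁ = 0.5918 → θ₂ = 36.29°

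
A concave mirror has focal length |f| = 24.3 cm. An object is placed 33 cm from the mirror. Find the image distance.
f = +24.3 cm (concave); 1/di = 1/f − 1/do → di = 92.17 cm (real image, in front of mirror)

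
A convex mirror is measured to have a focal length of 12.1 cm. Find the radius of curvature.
R = 2|f| = 24.2 cm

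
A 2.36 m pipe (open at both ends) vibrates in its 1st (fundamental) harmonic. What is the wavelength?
λₙ = 2L/n = 4.72 m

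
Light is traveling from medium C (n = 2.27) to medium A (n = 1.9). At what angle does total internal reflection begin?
θc = arcsin(n₂/n₁) = 56.83°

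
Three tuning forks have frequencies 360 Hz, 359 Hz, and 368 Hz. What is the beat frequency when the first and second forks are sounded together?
1 Hz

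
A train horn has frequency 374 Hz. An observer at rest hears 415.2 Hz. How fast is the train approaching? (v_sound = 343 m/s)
v_s = v·(1 − f/f_obs) = 34.04 m/s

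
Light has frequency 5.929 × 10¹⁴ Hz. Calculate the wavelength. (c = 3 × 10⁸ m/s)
λ = c/f = 506 nm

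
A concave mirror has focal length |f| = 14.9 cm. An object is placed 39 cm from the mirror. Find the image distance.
f = +14.9 cm (concave); 1/di = 1/f − 1/do → di = 24.11 cm (real image, in front of mirror)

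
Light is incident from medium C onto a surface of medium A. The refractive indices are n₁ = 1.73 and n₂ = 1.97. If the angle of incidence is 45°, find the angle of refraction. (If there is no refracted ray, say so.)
sin θ₂ = (n₁/n₂)·sin θ₁ = 0.621 → θ₂ = 38.39°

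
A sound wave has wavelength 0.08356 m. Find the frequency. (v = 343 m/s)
f = v/λ = 4105 Hz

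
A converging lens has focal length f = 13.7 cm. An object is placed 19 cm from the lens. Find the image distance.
1/di = 1/f − 1/do → di = 49.11 cm (real image)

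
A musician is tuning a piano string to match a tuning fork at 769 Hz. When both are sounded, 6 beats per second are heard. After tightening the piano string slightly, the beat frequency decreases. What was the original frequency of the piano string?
763 Hz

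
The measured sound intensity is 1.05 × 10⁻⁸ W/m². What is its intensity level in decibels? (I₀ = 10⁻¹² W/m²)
β = 10·log₁₀(I/I₀) = 40.21 dB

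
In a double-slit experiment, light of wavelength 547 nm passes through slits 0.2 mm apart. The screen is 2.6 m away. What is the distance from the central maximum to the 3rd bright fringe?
y = mλL/d = 21.33 mm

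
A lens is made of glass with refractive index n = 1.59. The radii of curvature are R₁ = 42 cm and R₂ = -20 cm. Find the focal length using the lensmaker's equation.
1/f = (n − 1)(1/R₁ − 1/R₂) → f = 22.96 cm (converging lens)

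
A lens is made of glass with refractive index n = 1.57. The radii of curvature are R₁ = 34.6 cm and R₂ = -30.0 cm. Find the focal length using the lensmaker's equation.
1/f = (n − 1)(1/R₁ − 1/R₂) → f = 28.19 cm (converging lens)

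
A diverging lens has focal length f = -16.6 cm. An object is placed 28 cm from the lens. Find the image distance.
1/di = 1/f − 1/do → di = -10.42 cm (virtual image)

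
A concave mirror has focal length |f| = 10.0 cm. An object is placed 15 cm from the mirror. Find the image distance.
f = +10.0 cm (concave); 1/di = 1/f − 1/do → di = 30 cm (real image, in front of mirror)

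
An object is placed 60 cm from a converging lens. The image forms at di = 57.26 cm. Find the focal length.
1/f = 1/do + 1/di → f = 29.3 cm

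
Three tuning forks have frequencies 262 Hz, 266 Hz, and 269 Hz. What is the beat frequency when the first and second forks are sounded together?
4 Hz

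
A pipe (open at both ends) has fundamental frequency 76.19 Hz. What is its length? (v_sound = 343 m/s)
L = v/(2f₁) = 2.251 m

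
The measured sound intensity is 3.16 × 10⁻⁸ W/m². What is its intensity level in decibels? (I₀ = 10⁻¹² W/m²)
β = 10·log₁₀(I/I₀) = 45 dB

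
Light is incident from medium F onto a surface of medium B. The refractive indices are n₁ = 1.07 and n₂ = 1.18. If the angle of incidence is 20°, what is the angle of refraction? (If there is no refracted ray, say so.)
sin θ₂ = (n₁/n₂)·sin θ₁ = 0.3101 → θ₂ = 18.07°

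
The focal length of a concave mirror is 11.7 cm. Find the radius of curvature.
R = 2|f| = 23.4 cm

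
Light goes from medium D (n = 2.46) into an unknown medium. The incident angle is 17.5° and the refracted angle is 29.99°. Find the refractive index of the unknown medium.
n₂ = n₁·sin θ₁ / sin θ₂ = 1.48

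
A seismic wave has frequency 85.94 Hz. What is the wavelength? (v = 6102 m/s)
λ = v/f = 71 m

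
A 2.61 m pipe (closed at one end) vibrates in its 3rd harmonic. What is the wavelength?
λₙ = 4L/n = 3.48 m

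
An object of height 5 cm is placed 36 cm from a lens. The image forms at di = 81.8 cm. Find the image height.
hi = (-di/do) × ho = -11.36 cm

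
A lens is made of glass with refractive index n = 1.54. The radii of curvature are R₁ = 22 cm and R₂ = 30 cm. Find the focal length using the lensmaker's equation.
1/f = (n − 1)(1/R₁ − 1/R₂) → f = 152.8 cm (converging lens)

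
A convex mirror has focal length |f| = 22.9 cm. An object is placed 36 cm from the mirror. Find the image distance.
f = −22.9 cm (convex); 1/di = 1/f − 1/do → di = -14 cm (virtual image, behind mirror)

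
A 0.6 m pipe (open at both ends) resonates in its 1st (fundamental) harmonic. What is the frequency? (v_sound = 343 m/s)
fₙ = nv/(2L) = 285.8 Hz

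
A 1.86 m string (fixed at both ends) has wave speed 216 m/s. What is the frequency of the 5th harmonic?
fₙ = nv/(2L) = 290.3 Hz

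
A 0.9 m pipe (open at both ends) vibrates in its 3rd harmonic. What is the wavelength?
λₙ = 2L/n = 0.6 m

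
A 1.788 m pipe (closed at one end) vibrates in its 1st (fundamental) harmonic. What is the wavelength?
λₙ = 4L/n = 7.152 m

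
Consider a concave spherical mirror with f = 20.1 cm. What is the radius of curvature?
R = 2|f| = 40.2 cm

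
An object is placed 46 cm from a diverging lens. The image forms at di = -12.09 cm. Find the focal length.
1/f = 1/do + 1/di → f = -16.4 cm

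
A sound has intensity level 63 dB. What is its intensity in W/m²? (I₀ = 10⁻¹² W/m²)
I = I₀·10^(β/10) = 2.00 × 10⁻⁶ W/m²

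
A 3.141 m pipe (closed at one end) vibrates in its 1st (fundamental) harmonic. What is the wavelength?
λₙ = 4L/n = 12.56 m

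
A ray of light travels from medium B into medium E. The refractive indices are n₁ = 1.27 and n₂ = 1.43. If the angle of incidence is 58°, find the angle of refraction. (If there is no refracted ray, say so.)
sin θ₂ = (n₁/n₂)·sin θ₁ = 0.7532 → θ₂ = 48.86°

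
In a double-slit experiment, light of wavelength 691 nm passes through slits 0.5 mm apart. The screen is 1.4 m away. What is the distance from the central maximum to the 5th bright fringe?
y = mλL/d = 9.674 mm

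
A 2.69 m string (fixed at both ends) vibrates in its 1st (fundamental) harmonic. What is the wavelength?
λₙ = 2L/n = 5.38 m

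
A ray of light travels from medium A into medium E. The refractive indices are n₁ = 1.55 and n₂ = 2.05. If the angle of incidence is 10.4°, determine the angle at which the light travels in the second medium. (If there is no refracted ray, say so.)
sin θ₂ = (n₁/n₂)·sin θ₁ = 0.1365 → θ₂ = 7.845°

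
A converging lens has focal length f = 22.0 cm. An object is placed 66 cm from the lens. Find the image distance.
1/di = 1/f − 1/do → di = 33 cm (real image)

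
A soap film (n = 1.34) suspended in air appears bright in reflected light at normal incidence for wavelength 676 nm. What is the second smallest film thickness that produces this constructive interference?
2nt = (m − ½)λ with m = 2 → t = (m − ½)λ/(2n) = 378.4 nm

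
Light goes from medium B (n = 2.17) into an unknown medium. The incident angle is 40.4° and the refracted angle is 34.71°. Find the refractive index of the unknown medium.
n₂ = n₁·sin θ₁ / sin θ₂ = 2.47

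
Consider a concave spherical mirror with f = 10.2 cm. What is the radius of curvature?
R = 2|f| = 20.4 cm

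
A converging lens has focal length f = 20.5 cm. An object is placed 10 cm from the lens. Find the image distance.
1/di = 1/f − 1/do → di = -19.52 cm (virtual image)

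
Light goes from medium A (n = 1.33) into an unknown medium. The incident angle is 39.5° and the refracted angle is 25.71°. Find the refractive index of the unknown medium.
n₂ = n₁·sin θ₁ / sin θ₂ = 1.95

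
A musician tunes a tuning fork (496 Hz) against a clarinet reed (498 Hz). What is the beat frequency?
2 Hz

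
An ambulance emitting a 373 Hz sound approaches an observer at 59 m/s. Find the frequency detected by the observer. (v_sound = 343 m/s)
f_obs = f·v/(v − v_s) = 450.5 Hz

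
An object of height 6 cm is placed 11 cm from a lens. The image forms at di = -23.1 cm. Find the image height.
hi = (-di/do) × ho = 12.6 cm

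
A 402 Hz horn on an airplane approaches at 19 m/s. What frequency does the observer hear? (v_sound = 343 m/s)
f_obs = f·v/(v − v_s) = 425.6 Hz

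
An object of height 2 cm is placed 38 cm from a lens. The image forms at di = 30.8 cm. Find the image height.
hi = (-di/do) × ho = -1.621 cm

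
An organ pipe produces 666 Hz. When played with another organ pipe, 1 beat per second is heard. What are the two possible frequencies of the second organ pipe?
f₂ = 666 ± 1 Hz → 667 Hz or 665 Hz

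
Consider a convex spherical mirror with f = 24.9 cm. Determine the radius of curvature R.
R = 2|f| = 49.8 cm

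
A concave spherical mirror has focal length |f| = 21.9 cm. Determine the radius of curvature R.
R = 2|f| = 43.8 cm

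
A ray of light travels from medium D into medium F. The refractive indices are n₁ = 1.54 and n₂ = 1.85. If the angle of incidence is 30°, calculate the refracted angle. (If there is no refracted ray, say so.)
sin θ₂ = (n₁/n₂)·sin θ₁ = 0.4162 → θ₂ = 24.6°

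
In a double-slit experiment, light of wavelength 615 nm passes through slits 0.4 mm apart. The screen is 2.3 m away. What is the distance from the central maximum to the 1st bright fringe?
y = mλL/d = 3.536 mm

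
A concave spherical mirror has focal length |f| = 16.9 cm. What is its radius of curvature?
R = 2|f| = 33.8 cm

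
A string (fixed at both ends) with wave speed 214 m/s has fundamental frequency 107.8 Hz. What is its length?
L = v/(2f₁) = 0.9926 m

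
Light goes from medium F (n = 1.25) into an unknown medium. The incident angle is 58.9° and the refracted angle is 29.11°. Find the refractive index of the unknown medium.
n₂ = n₁·sin θ₁ / sin θ₂ = 2.2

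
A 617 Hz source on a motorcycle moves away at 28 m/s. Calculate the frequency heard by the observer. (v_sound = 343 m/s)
f_obs = f·v/(v + v_s) = 570.4 Hz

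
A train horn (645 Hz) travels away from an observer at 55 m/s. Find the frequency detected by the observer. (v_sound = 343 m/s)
f_obs = f·v/(v + v_s) = 555.9 Hz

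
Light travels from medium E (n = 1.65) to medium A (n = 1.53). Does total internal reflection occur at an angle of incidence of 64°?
θc = arcsin(n₂/n₁) = 68.01°; 64° < θc, so no — the ray refracts.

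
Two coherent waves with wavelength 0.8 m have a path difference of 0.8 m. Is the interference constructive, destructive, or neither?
constructive — path difference = 1λ, a whole number of wavelengths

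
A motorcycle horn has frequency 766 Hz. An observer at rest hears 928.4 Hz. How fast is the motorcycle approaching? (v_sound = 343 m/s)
v_s = v·(1 − f/f_obs) = 60 m/s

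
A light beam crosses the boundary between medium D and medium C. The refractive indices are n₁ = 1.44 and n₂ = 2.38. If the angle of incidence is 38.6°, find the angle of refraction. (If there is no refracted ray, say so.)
sin θ₂ = (n₁/n₂)·sin θ₁ = 0.3775 → θ₂ = 22.18°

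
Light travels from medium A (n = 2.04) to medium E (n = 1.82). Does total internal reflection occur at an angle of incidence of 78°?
θc = arcsin(n₂/n₁) = 63.15°; 78° > θc, so yes — total internal reflection.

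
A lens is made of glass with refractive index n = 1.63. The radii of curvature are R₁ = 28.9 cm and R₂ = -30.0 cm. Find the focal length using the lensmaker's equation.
1/f = (n − 1)(1/R₁ − 1/R₂) → f = 23.36 cm (converging lens)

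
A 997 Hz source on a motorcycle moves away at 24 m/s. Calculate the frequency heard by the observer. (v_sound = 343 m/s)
f_obs = f·v/(v + v_s) = 931.8 Hz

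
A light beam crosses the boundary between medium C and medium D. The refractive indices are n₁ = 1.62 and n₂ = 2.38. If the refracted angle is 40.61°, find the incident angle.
sin θ₁ = (n₂/n₁)·sin θ₂ → θ₁ = 72.99°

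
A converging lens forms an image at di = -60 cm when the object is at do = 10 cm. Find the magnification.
M = −di/do = 6 (upright image)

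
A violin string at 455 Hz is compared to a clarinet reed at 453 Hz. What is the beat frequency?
2 Hz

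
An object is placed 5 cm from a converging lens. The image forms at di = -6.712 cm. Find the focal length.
1/f = 1/do + 1/di → f = 19.6 cm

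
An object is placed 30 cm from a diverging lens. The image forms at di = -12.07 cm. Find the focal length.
1/f = 1/do + 1/di → f = -20.2 cm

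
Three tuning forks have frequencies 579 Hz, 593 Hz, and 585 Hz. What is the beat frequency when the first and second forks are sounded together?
14 Hz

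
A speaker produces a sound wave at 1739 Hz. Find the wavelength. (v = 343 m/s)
λ = v/f = 0.1972 m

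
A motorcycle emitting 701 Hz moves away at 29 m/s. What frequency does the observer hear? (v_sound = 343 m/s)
f_obs = f·v/(v + v_s) = 646.4 Hz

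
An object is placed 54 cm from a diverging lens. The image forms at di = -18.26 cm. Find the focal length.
1/f = 1/do + 1/di → f = -27.59 cm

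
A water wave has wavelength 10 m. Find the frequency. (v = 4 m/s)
f = v/λ = 0.4 Hz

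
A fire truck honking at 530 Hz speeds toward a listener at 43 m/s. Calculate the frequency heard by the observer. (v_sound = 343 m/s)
f_obs = f·v/(v − v_s) = 606 Hz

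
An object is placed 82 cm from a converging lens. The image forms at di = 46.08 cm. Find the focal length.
1/f = 1/do + 1/di → f = 29.5 cm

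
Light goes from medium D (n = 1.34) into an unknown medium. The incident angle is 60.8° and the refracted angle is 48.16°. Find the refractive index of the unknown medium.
n₂ = n₁·sin θ₁ / sin θ₂ = 1.57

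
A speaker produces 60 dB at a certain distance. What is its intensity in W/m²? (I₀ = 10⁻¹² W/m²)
I = I₀·10^(β/10) = 1.00 × 10⁻⁶ W/m²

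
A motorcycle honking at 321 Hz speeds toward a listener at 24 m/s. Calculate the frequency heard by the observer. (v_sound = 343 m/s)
f_obs = f·v/(v − v_s) = 345.2 Hz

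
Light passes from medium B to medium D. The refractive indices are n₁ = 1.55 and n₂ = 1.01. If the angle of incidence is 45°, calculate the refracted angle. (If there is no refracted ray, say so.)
sin θ₂ = (n₁/n₂)·sin θ₁ = 1.085 > 1, so there is no refracted ray — the light undergoes total internal reflection.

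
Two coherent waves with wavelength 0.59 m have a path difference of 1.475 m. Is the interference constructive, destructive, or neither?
destructive — path difference = 2.5λ, an odd multiple of λ/2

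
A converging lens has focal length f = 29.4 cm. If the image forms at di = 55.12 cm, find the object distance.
1/do = 1/f − 1/di → do = 63.01 cm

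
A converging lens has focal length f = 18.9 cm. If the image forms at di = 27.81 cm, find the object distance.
1/do = 1/f − 1/di → do = 58.99 cm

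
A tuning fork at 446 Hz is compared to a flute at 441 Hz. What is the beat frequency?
5 Hz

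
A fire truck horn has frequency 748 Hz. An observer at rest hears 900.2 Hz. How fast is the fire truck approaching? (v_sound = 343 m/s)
v_s = v·(1 − f/f_obs) = 57.99 m/s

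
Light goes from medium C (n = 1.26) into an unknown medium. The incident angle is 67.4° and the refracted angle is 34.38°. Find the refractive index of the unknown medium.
n₂ = n₁·sin θ₁ / sin θ₂ = 2.06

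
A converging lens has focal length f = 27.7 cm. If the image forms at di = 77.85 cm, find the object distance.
1/do = 1/f − 1/di → do = 43 cm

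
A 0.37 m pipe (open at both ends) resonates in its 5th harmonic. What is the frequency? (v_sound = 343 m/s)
fₙ = nv/(2L) = 2318 Hz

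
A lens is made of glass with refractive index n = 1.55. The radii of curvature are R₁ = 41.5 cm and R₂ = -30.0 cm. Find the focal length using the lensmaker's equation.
1/f = (n − 1)(1/R₁ − 1/R₂) → f = 31.66 cm (converging lens)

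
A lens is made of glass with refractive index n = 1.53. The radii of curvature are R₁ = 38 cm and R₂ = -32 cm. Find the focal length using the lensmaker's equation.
1/f = (n − 1)(1/R₁ − 1/R₂) → f = 32.78 cm (converging lens)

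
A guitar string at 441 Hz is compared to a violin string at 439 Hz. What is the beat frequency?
2 Hz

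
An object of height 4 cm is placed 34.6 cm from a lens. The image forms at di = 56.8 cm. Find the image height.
hi = (-di/do) × ho = -6.566 cm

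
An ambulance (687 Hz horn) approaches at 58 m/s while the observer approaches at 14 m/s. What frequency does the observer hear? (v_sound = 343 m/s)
f_obs = f·(v + v_o)/(v − v_s) = 860.6 Hz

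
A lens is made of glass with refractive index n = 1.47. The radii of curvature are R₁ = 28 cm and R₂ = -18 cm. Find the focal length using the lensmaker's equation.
1/f = (n − 1)(1/R₁ − 1/R₂) → f = 23.31 cm (converging lens)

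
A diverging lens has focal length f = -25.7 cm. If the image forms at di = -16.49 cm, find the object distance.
1/do = 1/f − 1/di → do = 46.01 cm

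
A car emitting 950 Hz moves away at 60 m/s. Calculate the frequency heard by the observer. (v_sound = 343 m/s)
f_obs = f·v/(v + v_s) = 808.6 Hz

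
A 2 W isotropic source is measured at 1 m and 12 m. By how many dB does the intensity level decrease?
Δβ = 20·log₁₀(r₂/r₁) = 21.58 dB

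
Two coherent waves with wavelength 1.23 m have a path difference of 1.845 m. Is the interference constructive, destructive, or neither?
destructive — path difference = 1.5λ, an odd multiple of λ/2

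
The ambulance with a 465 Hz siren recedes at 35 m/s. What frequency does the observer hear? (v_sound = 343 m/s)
f_obs = f·v/(v + v_s) = 421.9 Hz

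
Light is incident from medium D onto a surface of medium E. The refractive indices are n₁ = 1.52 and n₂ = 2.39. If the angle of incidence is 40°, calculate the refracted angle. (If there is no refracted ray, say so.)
sin θ₂ = (n₁/n₂)·sin θ₁ = 0.4088 → θ₂ = 24.13°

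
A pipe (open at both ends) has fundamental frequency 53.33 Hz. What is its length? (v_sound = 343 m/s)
L = v/(2f₁) = 3.216 m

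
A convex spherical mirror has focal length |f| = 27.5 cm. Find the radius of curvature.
R = 2|f| = 55 cm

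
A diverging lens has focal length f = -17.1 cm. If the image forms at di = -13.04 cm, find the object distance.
1/do = 1/f − 1/di → do = 54.92 cm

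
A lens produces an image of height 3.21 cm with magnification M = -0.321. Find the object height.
ho = |hi|/|M| = 10 cm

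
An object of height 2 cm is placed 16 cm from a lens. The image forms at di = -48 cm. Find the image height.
hi = (-di/do) × ho = 6 cm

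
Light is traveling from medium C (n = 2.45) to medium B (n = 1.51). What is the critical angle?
θc = arcsin(n₂/n₁) = 38.05°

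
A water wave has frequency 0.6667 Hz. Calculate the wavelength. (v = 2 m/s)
λ = v/f = 3 m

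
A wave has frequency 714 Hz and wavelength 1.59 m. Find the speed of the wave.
v = fλ = 1135 m/s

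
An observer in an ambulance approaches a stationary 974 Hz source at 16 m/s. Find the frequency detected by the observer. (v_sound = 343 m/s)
f_obs = f·(v + v_o)/v = 1019 Hz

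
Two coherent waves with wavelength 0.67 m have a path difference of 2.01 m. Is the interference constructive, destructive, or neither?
constructive — path difference = 3λ, a whole number of wavelengths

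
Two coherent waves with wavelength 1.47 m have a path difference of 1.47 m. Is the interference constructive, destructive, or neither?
constructive — path difference = 1λ, a whole number of wavelengths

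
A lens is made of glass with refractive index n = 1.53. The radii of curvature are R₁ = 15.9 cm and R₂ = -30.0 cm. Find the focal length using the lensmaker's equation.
1/f = (n − 1)(1/R₁ − 1/R₂) → f = 19.61 cm (converging lens)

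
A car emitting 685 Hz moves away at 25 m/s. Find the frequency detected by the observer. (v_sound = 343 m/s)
f_obs = f·v/(v + v_s) = 638.5 Hz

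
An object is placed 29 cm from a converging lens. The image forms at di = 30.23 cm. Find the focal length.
1/f = 1/do + 1/di → f = 14.8 cm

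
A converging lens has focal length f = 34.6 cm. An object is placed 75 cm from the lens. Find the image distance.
1/di = 1/f − 1/do → di = 64.23 cm (real image)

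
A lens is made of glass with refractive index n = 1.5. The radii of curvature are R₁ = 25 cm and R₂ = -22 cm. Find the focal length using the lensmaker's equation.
1/f = (n − 1)(1/R₁ − 1/R₂) → f = 23.4 cm (converging lens)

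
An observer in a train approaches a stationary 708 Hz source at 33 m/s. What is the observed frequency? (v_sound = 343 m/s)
f_obs = f·(v + v_o)/v = 776.1 Hz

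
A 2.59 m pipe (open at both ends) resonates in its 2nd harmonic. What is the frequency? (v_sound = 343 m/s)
fₙ = nv/(2L) = 132.4 Hz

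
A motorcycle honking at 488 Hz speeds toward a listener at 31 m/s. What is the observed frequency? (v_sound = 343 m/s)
f_obs = f·v/(v − v_s) = 536.5 Hz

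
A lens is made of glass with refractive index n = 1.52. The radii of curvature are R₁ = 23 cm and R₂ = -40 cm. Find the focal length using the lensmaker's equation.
1/f = (n − 1)(1/R₁ − 1/R₂) → f = 28.08 cm (converging lens)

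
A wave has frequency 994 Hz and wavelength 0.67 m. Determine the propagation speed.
v = fλ = 666 m/s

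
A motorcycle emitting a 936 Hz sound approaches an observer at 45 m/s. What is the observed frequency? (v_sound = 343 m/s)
f_obs = f·v/(v − v_s) = 1077 Hz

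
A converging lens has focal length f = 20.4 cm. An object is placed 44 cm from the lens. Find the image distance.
1/di = 1/f − 1/do → di = 38.03 cm (real image)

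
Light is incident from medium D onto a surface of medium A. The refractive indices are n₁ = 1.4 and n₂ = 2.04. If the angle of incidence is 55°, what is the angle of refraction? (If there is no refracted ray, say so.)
sin θ₂ = (n₁/n₂)·sin θ₁ = 0.5622 → θ₂ = 34.21°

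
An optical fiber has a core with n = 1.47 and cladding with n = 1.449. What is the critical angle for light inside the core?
θc = arcsin(n_cladding/n_core) = 80.3°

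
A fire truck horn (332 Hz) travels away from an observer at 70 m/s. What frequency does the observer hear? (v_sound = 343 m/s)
f_obs = f·v/(v + v_s) = 275.7 Hz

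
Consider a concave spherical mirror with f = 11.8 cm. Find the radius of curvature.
R = 2|f| = 23.6 cm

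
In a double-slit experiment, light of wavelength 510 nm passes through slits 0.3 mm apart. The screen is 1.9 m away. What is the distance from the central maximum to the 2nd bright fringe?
y = mλL/d = 6.46 mm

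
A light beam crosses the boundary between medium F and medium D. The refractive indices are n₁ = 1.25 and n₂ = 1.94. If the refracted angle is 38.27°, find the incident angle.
sin θ₁ = (n₂/n₁)·sin θ₂ → θ₁ = 74°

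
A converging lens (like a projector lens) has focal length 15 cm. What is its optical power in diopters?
P = 1/f = 6.667 D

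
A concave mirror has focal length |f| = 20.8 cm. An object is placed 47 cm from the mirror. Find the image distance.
f = +20.8 cm (concave); 1/di = 1/f − 1/do → di = 37.31 cm (real image, in front of mirror)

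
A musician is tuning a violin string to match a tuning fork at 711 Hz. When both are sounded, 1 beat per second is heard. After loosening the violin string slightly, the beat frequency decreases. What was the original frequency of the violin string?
712 Hz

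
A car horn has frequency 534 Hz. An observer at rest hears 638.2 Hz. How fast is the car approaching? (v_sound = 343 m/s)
v_s = v·(1 − f/f_obs) = 56 m/s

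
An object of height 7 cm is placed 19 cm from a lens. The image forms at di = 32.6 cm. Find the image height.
hi = (-di/do) × ho = -12.01 cm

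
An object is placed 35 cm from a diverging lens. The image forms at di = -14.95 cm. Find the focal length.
1/f = 1/do + 1/di → f = -26.1 cm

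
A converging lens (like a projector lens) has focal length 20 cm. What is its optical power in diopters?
P = 1/f = 5 D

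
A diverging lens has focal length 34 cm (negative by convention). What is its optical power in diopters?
P = 1/f = -2.941 D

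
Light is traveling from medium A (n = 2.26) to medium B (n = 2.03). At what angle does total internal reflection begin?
θc = arcsin(n₂/n₁) = 63.93°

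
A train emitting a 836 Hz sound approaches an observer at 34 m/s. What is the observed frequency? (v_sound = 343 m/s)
f_obs = f·v/(v − v_s) = 928 Hz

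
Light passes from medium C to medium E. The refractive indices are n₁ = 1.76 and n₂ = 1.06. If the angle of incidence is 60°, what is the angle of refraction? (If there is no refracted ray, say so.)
sin θ₂ = (n₁/n₂)·sin θ₁ = 1.438 > 1, so there is no refracted ray — the light undergoes total internal reflection.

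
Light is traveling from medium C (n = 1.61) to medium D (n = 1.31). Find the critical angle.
θc = arcsin(n₂/n₁) = 54.46°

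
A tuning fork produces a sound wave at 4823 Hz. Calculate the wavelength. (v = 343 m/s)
λ = v/f = 0.07112 m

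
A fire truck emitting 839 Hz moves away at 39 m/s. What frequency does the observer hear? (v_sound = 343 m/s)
f_obs = f·v/(v + v_s) = 753.3 Hz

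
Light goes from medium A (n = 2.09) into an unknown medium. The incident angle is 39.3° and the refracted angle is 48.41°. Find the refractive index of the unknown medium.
n₂ = n₁·sin θ₁ / sin θ₂ = 1.77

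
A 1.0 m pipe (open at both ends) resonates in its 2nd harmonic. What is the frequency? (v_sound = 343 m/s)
fₙ = nv/(2L) = 343 Hz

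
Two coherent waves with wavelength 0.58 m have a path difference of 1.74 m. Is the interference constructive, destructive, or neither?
constructive — path difference = 3λ, a whole number of wavelengths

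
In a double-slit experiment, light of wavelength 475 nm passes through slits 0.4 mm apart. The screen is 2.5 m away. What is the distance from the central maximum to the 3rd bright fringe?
y = mλL/d = 8.906 mm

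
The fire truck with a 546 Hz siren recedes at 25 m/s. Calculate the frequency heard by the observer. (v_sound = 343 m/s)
f_obs = f·v/(v + v_s) = 508.9 Hz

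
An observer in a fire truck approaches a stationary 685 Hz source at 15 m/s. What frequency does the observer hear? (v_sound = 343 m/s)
f_obs = f·(v + v_o)/v = 715 Hz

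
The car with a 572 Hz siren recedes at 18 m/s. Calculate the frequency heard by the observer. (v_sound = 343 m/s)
f_obs = f·v/(v + v_s) = 543.5 Hz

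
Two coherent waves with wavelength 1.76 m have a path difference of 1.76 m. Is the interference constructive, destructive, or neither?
constructive — path difference = 1λ, a whole number of wavelengths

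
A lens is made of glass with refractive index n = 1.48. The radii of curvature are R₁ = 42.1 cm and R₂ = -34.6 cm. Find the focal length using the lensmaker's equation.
1/f = (n − 1)(1/R₁ − 1/R₂) → f = 39.57 cm (converging lens)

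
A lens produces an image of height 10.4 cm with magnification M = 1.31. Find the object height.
ho = |hi|/|M| = 7.939 cm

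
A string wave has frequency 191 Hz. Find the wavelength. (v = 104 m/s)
λ = v/f = 0.5445 m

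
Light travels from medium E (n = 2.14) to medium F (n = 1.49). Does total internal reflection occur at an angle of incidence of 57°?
θc = arcsin(n₂/n₁) = 44.13°; 57° > θc, so yes — total internal reflection.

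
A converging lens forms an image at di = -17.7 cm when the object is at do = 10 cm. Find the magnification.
M = −di/do = 1.77 (upright image)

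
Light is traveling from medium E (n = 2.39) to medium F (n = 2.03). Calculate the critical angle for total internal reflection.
θc = arcsin(n₂/n₁) = 58.14°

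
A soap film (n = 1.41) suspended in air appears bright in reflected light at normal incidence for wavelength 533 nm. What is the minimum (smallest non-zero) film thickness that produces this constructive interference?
2nt = (m − ½)λ with m = 1 → t = (m − ½)λ/(2n) = 94.5 nm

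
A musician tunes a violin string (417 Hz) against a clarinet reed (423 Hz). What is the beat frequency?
6 Hz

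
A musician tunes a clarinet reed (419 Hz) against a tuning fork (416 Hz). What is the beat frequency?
3 Hz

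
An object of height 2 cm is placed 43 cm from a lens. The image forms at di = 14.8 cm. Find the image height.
hi = (-di/do) × ho = -0.6884 cm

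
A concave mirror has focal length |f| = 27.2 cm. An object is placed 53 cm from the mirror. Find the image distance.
f = +27.2 cm (concave); 1/di = 1/f − 1/do → di = 55.88 cm (real image, in front of mirror)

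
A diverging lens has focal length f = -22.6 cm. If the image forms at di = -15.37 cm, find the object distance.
1/do = 1/f − 1/di → do = 48.04 cm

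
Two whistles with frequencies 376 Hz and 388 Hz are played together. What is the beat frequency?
12 Hz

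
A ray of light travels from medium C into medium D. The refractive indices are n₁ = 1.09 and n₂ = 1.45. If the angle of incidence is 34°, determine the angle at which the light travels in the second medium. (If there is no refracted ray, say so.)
sin θ₂ = (n₁/n₂)·sin θ₁ = 0.4204 → θ₂ = 24.86°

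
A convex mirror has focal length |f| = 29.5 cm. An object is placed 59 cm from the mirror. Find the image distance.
f = −29.5 cm (convex); 1/di = 1/f − 1/do → di = -19.67 cm (virtual image, behind mirror)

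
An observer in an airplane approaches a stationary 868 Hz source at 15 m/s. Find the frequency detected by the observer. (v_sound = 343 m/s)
f_obs = f·(v + v_o)/v = 906 Hz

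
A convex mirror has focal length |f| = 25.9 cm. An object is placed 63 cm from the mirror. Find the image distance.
f = −25.9 cm (convex); 1/di = 1/f − 1/do → di = -18.35 cm (virtual image, behind mirror)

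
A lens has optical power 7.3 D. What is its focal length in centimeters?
f = 1/P = 13.7 cm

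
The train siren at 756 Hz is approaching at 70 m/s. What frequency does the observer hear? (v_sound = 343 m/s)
f_obs = f·v/(v − v_s) = 949.8 Hz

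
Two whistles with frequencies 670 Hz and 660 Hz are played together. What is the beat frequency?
10 Hz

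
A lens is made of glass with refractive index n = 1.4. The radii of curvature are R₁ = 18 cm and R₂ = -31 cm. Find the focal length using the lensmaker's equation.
1/f = (n − 1)(1/R₁ − 1/R₂) → f = 28.47 cm (converging lens)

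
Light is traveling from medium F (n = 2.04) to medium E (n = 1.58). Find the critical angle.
θc = arcsin(n₂/n₁) = 50.76°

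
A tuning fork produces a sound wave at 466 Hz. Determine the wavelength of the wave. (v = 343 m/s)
λ = v/f = 0.7361 m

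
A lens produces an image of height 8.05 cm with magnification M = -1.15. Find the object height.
ho = |hi|/|M| = 7 cm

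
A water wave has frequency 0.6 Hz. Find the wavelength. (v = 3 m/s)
λ = v/f = 5 m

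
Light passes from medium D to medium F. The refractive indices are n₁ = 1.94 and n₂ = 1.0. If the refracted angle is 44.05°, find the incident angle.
sin θ₁ = (n₂/n₁)·sin θ₂ → θ₁ = 21°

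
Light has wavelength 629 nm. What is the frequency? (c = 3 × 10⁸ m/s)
f = c/λ = 4.769 × 10¹⁴ Hz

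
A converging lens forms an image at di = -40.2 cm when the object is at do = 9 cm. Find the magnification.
M = −di/do = 4.467 (upright image)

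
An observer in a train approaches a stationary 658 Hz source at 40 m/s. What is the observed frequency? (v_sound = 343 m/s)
f_obs = f·(v + v_o)/v = 734.7 Hz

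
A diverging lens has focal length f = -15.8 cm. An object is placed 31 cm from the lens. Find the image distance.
1/di = 1/f − 1/do → di = -10.47 cm (virtual image)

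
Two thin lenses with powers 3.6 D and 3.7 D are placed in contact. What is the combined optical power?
P_total = P₁ + P₂ = 7.3 D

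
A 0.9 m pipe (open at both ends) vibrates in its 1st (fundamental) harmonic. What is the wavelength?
λₙ = 2L/n = 1.8 m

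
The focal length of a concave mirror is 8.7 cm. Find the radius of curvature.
R = 2|f| = 17.4 cm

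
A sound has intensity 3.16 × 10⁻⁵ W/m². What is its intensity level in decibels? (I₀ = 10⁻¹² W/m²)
β = 10·log₁₀(I/I₀) = 75 dB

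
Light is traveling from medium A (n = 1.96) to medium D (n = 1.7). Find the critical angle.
θc = arcsin(n₂/n₁) = 60.15°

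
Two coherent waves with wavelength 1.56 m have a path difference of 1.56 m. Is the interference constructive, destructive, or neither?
constructive — path difference = 1λ, a whole number of wavelengths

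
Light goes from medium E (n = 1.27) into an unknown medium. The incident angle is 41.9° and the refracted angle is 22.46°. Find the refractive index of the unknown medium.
n₂ = n₁·sin θ₁ / sin θ₂ = 2.22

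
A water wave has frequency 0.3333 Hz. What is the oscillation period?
T = 1/f = 3 s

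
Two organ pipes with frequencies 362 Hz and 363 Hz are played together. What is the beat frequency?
1 Hz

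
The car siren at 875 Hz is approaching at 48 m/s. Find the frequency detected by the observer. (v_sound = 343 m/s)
f_obs = f·v/(v − v_s) = 1017 Hz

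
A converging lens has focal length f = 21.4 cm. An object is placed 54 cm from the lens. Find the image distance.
1/di = 1/f − 1/do → di = 35.45 cm (real image)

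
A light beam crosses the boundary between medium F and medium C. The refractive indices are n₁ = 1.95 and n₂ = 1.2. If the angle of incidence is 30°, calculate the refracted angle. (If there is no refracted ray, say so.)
sin θ₂ = (n₁/n₂)·sin θ₁ = 0.8125 → θ₂ = 54.34°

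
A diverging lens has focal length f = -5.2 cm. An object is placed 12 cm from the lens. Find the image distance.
1/di = 1/f − 1/do → di = -3.628 cm (virtual image)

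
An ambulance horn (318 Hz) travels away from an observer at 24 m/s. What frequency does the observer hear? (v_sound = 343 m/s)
f_obs = f·v/(v + v_s) = 297.2 Hz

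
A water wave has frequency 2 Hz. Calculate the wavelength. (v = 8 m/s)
λ = v/f = 4 m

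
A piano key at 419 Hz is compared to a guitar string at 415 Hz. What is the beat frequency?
4 Hz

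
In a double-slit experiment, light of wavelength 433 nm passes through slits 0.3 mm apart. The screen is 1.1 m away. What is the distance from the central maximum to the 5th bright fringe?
y = mλL/d = 7.938 mm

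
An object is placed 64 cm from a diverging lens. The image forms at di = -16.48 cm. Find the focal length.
1/f = 1/do + 1/di → f = -22.2 cm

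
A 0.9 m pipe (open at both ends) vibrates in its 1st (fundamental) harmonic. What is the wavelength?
λₙ = 2L/n = 1.8 m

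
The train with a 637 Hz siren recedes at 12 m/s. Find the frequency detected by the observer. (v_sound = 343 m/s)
f_obs = f·v/(v + v_s) = 615.5 Hz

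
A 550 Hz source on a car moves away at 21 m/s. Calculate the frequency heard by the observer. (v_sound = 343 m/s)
f_obs = f·v/(v + v_s) = 518.3 Hz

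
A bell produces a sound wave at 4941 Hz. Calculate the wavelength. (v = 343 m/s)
λ = v/f = 0.06942 m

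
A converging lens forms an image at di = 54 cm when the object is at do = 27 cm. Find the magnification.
M = −di/do = -2 (inverted image)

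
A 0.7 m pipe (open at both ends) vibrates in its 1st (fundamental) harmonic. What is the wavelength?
λₙ = 2L/n = 1.4 m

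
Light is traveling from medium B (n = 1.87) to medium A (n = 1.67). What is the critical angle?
θc = arcsin(n₂/n₁) = 63.26°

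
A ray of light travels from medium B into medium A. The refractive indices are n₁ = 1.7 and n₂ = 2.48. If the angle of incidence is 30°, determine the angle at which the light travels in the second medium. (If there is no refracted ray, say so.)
sin θ₂ = (n₁/n₂)·sin θ₁ = 0.3427 → θ₂ = 20.04°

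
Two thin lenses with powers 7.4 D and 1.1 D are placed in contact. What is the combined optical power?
P_total = P₁ + P₂ = 8.5 D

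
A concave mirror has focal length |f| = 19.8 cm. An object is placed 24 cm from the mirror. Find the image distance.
f = +19.8 cm (concave); 1/di = 1/f − 1/do → di = 113.1 cm (real image, in front of mirror)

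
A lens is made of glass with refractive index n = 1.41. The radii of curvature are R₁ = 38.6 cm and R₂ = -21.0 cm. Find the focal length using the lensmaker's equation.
1/f = (n − 1)(1/R₁ − 1/R₂) → f = 33.17 cm (converging lens)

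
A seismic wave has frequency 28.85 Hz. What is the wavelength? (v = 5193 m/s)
λ = v/f = 180 m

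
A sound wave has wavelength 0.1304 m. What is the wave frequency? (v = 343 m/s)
f = v/λ = 2630 Hz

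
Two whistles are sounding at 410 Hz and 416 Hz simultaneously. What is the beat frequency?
6 Hz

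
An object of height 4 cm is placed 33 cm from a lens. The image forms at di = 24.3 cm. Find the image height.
hi = (-di/do) × ho = -2.945 cm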